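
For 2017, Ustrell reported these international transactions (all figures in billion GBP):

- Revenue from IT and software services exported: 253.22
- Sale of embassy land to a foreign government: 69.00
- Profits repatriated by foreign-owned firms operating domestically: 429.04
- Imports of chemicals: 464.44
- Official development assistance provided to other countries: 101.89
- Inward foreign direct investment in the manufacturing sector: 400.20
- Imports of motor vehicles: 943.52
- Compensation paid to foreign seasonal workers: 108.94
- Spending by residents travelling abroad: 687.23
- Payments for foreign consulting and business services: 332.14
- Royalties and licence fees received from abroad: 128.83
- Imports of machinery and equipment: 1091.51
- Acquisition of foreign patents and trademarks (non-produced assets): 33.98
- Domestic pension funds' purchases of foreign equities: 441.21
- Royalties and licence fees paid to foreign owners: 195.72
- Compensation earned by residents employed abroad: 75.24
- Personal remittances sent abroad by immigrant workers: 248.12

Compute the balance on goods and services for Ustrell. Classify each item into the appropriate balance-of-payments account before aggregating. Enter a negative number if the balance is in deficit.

-3332.51

Goods: -464.44 - 943.52 - 1091.51 = -2499.47
Services: -687.23 - 195.72 + 253.22 - 332.14 + 128.83 = -833.04
Trade balance = -2499.47 + (-833.04) = -3332.51
(Excluded from the trade balance — capital account: sale of embassy land to a foreign government 69.00, acquisition of foreign patents and trademarks (non-produced assets) 33.98; primary income: profits repatriated by foreign-owned firms operating domestically 429.04, compensation paid to foreign seasonal workers 108.94, compensation earned by residents employed abroad 75.24; secondary income: official development assistance provided to other countries 101.89, personal remittances sent abroad by immigrant workers 248.12; financial account: inward foreign direct investment in the manufacturing sector 400.20, domestic pension funds' purchases of foreign equities 441.21.)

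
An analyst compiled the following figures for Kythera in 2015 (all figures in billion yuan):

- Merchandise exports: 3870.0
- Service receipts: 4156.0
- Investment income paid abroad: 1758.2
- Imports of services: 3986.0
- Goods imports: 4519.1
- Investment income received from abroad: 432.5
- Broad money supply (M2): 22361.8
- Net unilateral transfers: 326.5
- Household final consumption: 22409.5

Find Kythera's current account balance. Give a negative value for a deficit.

Goods balance = 3870.0 - 4519.1 = -649.1
Services balance = 4156.0 - 3986.0 = 170.0
Trade balance (goods + services) = -649.1 + 170.0 = -479.1
Net primary income = 432.5 - 1758.2 = -1325.7
Net secondary income = 326.5
Current account = -479.1 + (-1325.7) + 326.5 = -1478.3

-1478.3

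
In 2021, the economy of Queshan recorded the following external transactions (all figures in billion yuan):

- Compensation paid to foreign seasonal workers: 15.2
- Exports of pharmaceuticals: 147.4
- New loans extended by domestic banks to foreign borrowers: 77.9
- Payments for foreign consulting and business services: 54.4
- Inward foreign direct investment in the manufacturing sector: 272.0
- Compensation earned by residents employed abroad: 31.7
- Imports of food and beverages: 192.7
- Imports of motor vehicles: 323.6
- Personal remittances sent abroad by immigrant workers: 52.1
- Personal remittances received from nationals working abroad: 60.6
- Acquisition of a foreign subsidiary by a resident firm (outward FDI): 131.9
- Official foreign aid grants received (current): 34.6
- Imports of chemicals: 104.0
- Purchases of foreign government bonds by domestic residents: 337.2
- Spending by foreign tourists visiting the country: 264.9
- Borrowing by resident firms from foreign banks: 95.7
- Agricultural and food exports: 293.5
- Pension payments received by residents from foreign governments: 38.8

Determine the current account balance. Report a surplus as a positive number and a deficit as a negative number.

Goods: -192.7 - 323.6 + 147.4 - 104.0 + 293.5 = -179.4
Services: -54.4 + 264.9 = 210.5
Primary income: 31.7 - 15.2 = 16.5
Secondary income: 38.8 - 52.1 + 60.6 + 34.6 = 81.9
Current account = (-179.4) + 210.5 + 16.5 + 81.9 = 129.5
(Excluded from the current account — financial account: new loans extended by domestic banks to foreign borrowers 77.9, inward foreign direct investment in the manufacturing sector 272.0, acquisition of a foreign subsidiary by a resident firm (outward FDI) 131.9, purchases of foreign government bonds by domestic residents 337.2, borrowing by resident firms from foreign banks 95.7.)

129.5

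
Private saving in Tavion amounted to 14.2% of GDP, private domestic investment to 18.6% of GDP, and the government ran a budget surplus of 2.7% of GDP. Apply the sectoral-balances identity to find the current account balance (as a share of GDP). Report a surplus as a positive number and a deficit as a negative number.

By the sectoral-balances identity, CA = (S_private - I) + (T - G).
Private balance = 14.2 - 18.6 = -4.4
Government balance (T - G) = 2.7
CA = -4.4 + 2.7 = -1.7

-1.7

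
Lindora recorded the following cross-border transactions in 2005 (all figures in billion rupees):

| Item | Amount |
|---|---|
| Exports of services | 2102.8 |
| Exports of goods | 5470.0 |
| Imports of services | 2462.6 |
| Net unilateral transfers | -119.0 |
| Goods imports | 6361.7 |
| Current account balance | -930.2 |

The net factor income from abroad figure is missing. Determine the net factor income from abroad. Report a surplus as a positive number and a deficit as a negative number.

440.3

Current account = goods balance + services balance + net primary income + net secondary income
Sum of the known components = -1370.5
Net factor income from abroad = CA - (known components) = -930.2 - (-1370.5) = 440.3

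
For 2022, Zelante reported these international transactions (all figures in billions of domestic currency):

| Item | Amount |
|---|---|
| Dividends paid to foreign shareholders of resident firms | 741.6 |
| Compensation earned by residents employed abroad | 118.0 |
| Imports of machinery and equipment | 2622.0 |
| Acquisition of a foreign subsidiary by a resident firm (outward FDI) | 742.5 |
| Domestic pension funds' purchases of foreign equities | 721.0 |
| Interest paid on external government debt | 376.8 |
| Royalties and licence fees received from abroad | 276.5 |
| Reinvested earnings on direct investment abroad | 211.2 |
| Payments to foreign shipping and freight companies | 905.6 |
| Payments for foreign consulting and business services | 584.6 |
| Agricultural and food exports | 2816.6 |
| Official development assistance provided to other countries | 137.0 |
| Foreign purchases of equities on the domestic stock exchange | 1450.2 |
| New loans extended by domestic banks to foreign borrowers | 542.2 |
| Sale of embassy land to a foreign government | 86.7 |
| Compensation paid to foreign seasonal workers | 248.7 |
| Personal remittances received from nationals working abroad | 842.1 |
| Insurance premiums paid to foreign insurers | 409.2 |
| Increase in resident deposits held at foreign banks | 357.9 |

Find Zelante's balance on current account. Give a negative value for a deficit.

-1761.1

Goods: 2816.6 - 2622.0 = 194.6
Services: -409.2 - 905.6 + 276.5 - 584.6 = -1622.9
Primary income: -248.7 + 118.0 + 211.2 - 376.8 - 741.6 = -1037.9
Secondary income: 842.1 - 137.0 = 705.1
Current account = 194.6 + (-1622.9) + (-1037.9) + 705.1 = -1761.1
(Excluded from the current account — financial account: acquisition of a foreign subsidiary by a resident firm (outward FDI) 742.5, domestic pension funds' purchases of foreign equities 721.0, foreign purchases of equities on the domestic stock exchange 1450.2, new loans extended by domestic banks to foreign borrowers 542.2, increase in resident deposits held at foreign banks 357.9; capital account: sale of embassy land to a foreign government 86.7.)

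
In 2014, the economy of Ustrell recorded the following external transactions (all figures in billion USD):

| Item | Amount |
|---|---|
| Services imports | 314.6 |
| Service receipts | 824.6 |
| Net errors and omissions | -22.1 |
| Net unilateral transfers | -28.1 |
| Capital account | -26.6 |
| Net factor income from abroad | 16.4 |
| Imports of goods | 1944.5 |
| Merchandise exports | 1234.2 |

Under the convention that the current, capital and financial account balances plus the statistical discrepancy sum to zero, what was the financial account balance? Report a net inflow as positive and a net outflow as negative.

260.7

Goods balance = 1234.2 - 1944.5 = -710.3
Services balance = 824.6 - 314.6 = 510.0
Trade balance (goods + services) = -710.3 + 510.0 = -200.3
Net primary income = 16.4
Net secondary income = -28.1
Current account = -200.3 + 16.4 + (-28.1) = -212.0
Financial account = -(-212.0 + (-26.6) + (-22.1)) = 260.7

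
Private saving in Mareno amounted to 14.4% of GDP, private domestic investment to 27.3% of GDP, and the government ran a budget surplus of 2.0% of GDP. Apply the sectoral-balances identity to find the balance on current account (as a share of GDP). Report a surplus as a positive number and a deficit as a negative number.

By the sectoral-balances identity, CA = (S_private - I) + (T - G).
Private balance = 14.4 - 27.3 = -12.9
Government balance (T - G) = 2.0
CA = -12.9 + 2.0 = -10.9

-10.9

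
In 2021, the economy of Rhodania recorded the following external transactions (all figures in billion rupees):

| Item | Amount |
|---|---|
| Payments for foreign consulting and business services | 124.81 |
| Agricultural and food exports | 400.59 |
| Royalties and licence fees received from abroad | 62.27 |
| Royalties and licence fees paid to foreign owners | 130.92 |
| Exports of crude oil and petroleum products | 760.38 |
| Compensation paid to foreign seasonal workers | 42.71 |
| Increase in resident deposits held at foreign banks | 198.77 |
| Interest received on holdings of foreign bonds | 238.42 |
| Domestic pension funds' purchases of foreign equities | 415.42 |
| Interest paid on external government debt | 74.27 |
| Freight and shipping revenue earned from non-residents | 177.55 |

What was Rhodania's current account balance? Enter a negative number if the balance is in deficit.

1266.50

Goods: 760.38 + 400.59 = 1160.97
Services: -124.81 + 62.27 + 177.55 - 130.92 = -15.91
Primary income: 238.42 - 42.71 - 74.27 = 121.44
Current account = 1160.97 + (-15.91) + 121.44 = 1266.50
(Excluded from the current account — financial account: increase in resident deposits held at foreign banks 198.77, domestic pension funds' purchases of foreign equities 415.42.)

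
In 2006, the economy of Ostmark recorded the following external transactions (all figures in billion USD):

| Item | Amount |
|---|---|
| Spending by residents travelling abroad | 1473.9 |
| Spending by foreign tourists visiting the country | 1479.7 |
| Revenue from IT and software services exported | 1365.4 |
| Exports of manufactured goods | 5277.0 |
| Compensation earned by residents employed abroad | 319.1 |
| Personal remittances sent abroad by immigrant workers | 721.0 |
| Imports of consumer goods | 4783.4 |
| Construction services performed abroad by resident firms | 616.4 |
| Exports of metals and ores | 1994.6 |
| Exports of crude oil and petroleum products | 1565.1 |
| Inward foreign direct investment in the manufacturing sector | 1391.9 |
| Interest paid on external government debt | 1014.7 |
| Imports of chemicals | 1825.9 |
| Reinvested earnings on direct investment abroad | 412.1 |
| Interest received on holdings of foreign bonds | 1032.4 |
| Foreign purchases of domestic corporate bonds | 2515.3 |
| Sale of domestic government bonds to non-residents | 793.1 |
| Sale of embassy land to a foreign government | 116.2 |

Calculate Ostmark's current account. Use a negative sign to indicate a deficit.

Goods: -4783.4 - 1825.9 + 1565.1 + 5277.0 + 1994.6 = 2227.4
Services: -1473.9 + 1365.4 + 616.4 + 1479.7 = 1987.6
Primary income: 319.1 + 412.1 + 1032.4 - 1014.7 = 748.9
Secondary income: -721.0
Current account = 2227.4 + 1987.6 + 748.9 + (-721.0) = 4242.9
(Excluded from the current account — financial account: inward foreign direct investment in the manufacturing sector 1391.9, foreign purchases of domestic corporate bonds 2515.3, sale of domestic government bonds to non-residents 793.1; capital account: sale of embassy land to a foreign government 116.2.)

4242.9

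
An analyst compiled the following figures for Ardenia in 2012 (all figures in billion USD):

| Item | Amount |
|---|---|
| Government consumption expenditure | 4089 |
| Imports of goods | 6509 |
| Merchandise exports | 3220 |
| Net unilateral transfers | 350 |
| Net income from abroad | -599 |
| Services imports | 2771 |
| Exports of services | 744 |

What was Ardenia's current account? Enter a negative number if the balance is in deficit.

Goods balance = 3220 - 6509 = -3289
Services balance = 744 - 2771 = -2027
Trade balance (goods + services) = -3289 + (-2027) = -5316
Net primary income = -599
Net secondary income = 350
Current account = -5316 + (-599) + 350 = -5565

-5565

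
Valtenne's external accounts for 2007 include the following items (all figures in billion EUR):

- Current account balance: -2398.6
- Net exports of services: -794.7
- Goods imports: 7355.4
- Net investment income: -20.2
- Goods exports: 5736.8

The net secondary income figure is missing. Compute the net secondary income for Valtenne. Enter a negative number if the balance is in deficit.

34.9

Current account = goods balance + services balance + net primary income + net secondary income
Sum of the known components = -2433.5
Net secondary income = CA - (known components) = -2398.6 - (-2433.5) = 34.9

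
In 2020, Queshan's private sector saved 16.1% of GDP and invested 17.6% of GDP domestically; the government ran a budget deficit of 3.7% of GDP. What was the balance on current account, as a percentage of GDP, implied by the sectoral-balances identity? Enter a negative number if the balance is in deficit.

-5.2

By the sectoral-balances identity, CA = (S_private - I) + (T - G).
Private balance = 16.1 - 17.6 = -1.5
Government balance (T - G) = -3.7
CA = -1.5 + (-3.7) = -5.2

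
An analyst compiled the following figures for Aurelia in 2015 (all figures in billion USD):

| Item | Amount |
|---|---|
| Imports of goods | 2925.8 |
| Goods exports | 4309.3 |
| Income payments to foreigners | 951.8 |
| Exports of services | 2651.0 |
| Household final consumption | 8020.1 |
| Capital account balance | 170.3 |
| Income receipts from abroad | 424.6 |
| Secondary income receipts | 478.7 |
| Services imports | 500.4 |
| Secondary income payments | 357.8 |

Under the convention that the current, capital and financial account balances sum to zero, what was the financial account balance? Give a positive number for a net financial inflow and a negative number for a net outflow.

-3298.1

Goods balance = 4309.3 - 2925.8 = 1383.5
Services balance = 2651.0 - 500.4 = 2150.6
Trade balance (goods + services) = 1383.5 + 2150.6 = 3534.1
Net primary income = 424.6 - 951.8 = -527.2
Net secondary income = 478.7 - 357.8 = 120.9
Current account = 3534.1 + (-527.2) + 120.9 = 3127.8
Financial account = -(3127.8 + 170.3) = -3298.1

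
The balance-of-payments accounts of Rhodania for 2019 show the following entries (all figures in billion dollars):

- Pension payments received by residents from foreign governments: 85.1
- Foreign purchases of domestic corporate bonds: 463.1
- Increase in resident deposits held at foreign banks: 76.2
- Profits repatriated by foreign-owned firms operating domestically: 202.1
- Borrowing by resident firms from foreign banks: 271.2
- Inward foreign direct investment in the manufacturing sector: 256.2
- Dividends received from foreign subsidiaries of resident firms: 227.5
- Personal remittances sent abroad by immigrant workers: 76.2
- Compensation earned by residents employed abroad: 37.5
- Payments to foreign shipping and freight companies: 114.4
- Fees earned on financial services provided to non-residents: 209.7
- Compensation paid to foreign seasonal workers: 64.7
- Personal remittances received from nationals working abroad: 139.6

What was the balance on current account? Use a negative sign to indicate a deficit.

242.0

Services: 209.7 - 114.4 = 95.3
Primary income: -64.7 + 37.5 - 202.1 + 227.5 = -1.8
Secondary income: 139.6 + 85.1 - 76.2 = 148.5
Current account = 95.3 + (-1.8) + 148.5 = 242.0
(Excluded from the current account — financial account: foreign purchases of domestic corporate bonds 463.1, increase in resident deposits held at foreign banks 76.2, borrowing by resident firms from foreign banks 271.2, inward foreign direct investment in the manufacturing sector 256.2.)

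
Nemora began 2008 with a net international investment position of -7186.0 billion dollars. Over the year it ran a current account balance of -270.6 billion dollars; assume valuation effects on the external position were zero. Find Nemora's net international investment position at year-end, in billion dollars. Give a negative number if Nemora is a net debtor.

-7456.6

With no valuation effects, change in NIIP = current account = -270.6
End-of-year NIIP = -7186.0 + (-270.6) = -7456.6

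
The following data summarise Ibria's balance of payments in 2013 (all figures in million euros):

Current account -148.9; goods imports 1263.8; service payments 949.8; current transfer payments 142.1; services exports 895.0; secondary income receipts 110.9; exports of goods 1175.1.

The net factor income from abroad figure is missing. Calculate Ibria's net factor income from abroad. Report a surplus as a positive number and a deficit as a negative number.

Current account = goods balance + services balance + net primary income + net secondary income
Sum of the known components = -174.7
Net factor income from abroad = CA - (known components) = -148.9 - (-174.7) = 25.8

25.8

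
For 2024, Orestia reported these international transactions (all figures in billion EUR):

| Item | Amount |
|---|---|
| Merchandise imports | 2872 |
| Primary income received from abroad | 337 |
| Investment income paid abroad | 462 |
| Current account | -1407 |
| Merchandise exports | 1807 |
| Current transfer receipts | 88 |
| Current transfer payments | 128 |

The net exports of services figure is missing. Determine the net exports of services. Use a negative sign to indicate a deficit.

Current account = goods balance + services balance + net primary income + net secondary income
Sum of the known components = -1230
Net exports of services = CA - (known components) = -1407 - (-1230) = -177

-177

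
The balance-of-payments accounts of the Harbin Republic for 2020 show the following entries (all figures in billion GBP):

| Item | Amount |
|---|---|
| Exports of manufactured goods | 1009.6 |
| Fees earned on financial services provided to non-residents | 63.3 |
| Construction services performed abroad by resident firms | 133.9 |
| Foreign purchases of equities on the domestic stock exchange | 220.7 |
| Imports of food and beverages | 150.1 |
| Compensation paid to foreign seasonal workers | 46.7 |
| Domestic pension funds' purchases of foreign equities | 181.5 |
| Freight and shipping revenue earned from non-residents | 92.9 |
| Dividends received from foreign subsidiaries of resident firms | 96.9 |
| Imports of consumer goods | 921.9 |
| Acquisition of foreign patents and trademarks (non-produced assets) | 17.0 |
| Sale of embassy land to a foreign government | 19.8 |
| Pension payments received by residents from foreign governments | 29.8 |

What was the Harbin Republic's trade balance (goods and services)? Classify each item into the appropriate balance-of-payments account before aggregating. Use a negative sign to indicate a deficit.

227.7

Goods: -150.1 + 1009.6 - 921.9 = -62.4
Services: 63.3 + 92.9 + 133.9 = 290.1
Trade balance = -62.4 + 290.1 = 227.7
(Excluded from the trade balance — financial account: foreign purchases of equities on the domestic stock exchange 220.7, domestic pension funds' purchases of foreign equities 181.5; primary income: compensation paid to foreign seasonal workers 46.7, dividends received from foreign subsidiaries of resident firms 96.9; capital account: acquisition of foreign patents and trademarks (non-produced assets) 17.0, sale of embassy land to a foreign government 19.8; secondary income: pension payments received by residents from foreign governments 29.8.)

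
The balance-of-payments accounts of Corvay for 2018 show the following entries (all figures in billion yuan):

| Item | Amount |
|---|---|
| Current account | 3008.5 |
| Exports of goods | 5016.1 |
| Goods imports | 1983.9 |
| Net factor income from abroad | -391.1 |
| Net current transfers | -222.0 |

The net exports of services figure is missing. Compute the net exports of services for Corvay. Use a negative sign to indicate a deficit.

589.4

Current account = goods balance + services balance + net primary income + net secondary income
Sum of the known components = 2419.1
Net exports of services = CA - (known components) = 3008.5 - 2419.1 = 589.4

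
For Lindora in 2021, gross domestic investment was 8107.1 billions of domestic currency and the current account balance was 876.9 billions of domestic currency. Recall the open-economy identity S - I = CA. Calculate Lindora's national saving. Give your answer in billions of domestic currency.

S - I = CA (net lending to the rest of the world).
S = I + CA = 8107.1 + 876.9 = 8984.0

8984.0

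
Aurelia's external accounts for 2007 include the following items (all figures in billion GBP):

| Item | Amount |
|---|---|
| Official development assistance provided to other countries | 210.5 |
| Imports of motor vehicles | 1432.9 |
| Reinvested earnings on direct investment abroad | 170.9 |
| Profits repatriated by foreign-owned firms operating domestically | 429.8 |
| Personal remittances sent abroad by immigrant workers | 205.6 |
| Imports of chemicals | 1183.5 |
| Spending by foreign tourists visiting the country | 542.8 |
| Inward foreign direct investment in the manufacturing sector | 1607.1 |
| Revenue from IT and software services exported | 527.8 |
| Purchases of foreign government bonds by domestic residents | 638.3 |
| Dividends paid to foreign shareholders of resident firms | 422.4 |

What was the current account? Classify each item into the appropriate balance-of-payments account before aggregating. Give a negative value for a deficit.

-2643.2

Goods: -1432.9 - 1183.5 = -2616.4
Services: 542.8 + 527.8 = 1070.6
Primary income: 170.9 - 429.8 - 422.4 = -681.3
Secondary income: -210.5 - 205.6 = -416.1
Current account = (-2616.4) + 1070.6 + (-681.3) + (-416.1) = -2643.2
(Excluded from the current account — financial account: inward foreign direct investment in the manufacturing sector 1607.1, purchases of foreign government bonds by domestic residents 638.3.)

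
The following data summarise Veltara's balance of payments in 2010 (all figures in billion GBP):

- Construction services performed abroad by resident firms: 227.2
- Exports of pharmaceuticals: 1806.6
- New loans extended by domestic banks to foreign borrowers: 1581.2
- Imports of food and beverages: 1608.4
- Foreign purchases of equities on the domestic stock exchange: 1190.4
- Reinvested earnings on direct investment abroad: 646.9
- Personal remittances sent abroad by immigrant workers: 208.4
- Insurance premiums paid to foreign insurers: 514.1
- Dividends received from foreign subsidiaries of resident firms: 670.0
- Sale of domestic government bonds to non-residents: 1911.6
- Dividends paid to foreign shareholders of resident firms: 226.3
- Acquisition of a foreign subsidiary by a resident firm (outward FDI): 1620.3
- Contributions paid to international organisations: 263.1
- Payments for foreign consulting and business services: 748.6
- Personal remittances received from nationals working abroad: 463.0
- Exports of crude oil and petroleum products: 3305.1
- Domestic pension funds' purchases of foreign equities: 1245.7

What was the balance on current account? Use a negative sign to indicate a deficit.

3549.9

Goods: 3305.1 - 1608.4 + 1806.6 = 3503.3
Services: 227.2 - 748.6 - 514.1 = -1035.5
Primary income: -226.3 + 670.0 + 646.9 = 1090.6
Secondary income: -263.1 + 463.0 - 208.4 = -8.5
Current account = 3503.3 + (-1035.5) + 1090.6 + (-8.5) = 3549.9
(Excluded from the current account — financial account: new loans extended by domestic banks to foreign borrowers 1581.2, foreign purchases of equities on the domestic stock exchange 1190.4, sale of domestic government bonds to non-residents 1911.6, acquisition of a foreign subsidiary by a resident firm (outward FDI) 1620.3, domestic pension funds' purchases of foreign equities 1245.7.)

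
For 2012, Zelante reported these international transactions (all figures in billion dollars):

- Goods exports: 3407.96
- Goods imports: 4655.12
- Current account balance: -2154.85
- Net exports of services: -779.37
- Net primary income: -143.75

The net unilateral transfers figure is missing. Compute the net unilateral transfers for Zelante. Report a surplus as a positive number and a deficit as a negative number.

15.43

Current account = goods balance + services balance + net primary income + net secondary income
Sum of the known components = -2170.28
Net unilateral transfers = CA - (known components) = -2154.85 - (-2170.28) = 15.43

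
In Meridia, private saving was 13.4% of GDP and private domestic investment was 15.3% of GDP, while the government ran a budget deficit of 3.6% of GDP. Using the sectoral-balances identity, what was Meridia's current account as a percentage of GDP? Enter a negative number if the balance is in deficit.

-5.5

By the sectoral-balances identity, CA = (S_private - I) + (T - G).
Private balance = 13.4 - 15.3 = -1.9
Government balance (T - G) = -3.6
CA = -1.9 + (-3.6) = -5.5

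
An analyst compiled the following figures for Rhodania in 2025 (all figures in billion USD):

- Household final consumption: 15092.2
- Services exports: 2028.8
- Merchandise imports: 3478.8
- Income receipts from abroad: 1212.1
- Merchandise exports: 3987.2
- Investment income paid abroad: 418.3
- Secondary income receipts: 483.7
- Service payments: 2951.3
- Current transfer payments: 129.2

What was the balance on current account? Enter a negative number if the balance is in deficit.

Goods balance = 3987.2 - 3478.8 = 508.4
Services balance = 2028.8 - 2951.3 = -922.5
Trade balance (goods + services) = 508.4 + (-922.5) = -414.1
Net primary income = 1212.1 - 418.3 = 793.8
Net secondary income = 483.7 - 129.2 = 354.5
Current account = -414.1 + 793.8 + 354.5 = 734.2

734.2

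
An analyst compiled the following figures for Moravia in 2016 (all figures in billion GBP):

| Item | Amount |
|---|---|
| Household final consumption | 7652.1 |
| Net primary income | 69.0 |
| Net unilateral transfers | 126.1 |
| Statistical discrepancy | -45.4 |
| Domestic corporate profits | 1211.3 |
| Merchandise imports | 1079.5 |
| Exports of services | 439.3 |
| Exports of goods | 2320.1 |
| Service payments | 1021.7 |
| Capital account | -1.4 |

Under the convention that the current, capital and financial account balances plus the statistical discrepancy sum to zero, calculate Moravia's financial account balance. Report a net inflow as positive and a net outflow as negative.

Goods balance = 2320.1 - 1079.5 = 1240.6
Services balance = 439.3 - 1021.7 = -582.4
Trade balance (goods + services) = 1240.6 + (-582.4) = 658.2
Net primary income = 69.0
Net secondary income = 126.1
Current account = 658.2 + 69.0 + 126.1 = 853.3
Financial account = -(853.3 + (-1.4) + (-45.4)) = -806.5

-806.5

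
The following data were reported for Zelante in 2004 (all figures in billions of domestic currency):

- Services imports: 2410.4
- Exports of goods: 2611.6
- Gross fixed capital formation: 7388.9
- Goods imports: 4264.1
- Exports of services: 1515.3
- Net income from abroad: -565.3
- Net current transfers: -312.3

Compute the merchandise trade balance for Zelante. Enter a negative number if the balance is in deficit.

Goods balance = 2611.6 - 4264.1 = -1652.5

-1652.5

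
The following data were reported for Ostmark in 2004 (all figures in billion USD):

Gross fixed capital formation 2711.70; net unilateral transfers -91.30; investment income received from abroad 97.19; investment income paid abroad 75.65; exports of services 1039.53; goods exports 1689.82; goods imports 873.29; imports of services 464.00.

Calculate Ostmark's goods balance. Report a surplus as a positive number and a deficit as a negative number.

816.53

Goods balance = 1689.82 - 873.29 = 816.53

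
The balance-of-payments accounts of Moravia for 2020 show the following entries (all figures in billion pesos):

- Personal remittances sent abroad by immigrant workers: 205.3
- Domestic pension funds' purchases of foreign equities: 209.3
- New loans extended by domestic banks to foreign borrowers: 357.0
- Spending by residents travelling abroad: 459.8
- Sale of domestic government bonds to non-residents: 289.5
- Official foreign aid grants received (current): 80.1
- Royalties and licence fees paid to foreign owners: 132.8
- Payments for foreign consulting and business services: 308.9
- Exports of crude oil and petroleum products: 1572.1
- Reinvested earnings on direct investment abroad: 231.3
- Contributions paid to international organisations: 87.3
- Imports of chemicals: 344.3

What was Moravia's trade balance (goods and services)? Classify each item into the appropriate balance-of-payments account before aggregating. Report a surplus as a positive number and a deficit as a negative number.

326.3

Goods: -344.3 + 1572.1 = 1227.8
Services: -459.8 - 132.8 - 308.9 = -901.5
Trade balance = 1227.8 + (-901.5) = 326.3
(Excluded from the trade balance — secondary income: personal remittances sent abroad by immigrant workers 205.3, official foreign aid grants received (current) 80.1, contributions paid to international organisations 87.3; financial account: domestic pension funds' purchases of foreign equities 209.3, new loans extended by domestic banks to foreign borrowers 357.0, sale of domestic government bonds to non-residents 289.5; primary income: reinvested earnings on direct investment abroad 231.3.)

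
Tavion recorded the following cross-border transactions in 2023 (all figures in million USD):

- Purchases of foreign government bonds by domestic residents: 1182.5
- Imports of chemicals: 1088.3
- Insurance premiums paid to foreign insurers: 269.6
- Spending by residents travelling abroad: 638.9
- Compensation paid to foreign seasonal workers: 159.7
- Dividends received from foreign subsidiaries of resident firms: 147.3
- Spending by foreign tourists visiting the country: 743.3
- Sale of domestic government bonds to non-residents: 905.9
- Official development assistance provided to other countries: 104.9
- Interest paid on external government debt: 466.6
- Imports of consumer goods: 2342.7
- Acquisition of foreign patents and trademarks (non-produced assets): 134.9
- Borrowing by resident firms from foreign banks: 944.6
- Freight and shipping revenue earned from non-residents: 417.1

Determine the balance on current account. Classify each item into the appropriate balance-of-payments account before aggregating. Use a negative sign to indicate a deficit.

-3763.0

Goods: -2342.7 - 1088.3 = -3431.0
Services: -638.9 + 743.3 - 269.6 + 417.1 = 251.9
Primary income: -466.6 - 159.7 + 147.3 = -479.0
Secondary income: -104.9
Current account = (-3431.0) + 251.9 + (-479.0) + (-104.9) = -3763.0
(Excluded from the current account — financial account: purchases of foreign government bonds by domestic residents 1182.5, sale of domestic government bonds to non-residents 905.9, borrowing by resident firms from foreign banks 944.6; capital account: acquisition of foreign patents and trademarks (non-produced assets) 134.9.)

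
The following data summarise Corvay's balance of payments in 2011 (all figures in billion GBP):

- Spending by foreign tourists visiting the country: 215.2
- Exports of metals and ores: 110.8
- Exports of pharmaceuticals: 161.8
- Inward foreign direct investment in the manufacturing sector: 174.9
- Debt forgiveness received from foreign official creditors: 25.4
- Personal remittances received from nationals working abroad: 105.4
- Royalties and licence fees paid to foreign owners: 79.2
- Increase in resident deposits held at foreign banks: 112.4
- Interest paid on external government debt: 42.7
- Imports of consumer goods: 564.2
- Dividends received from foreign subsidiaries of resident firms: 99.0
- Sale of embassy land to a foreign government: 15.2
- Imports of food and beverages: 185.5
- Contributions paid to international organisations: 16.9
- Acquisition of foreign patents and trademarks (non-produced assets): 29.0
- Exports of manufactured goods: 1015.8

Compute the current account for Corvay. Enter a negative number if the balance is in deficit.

819.5

Goods: 110.8 - 185.5 + 161.8 + 1015.8 - 564.2 = 538.7
Services: -79.2 + 215.2 = 136.0
Primary income: 99.0 - 42.7 = 56.3
Secondary income: 105.4 - 16.9 = 88.5
Current account = 538.7 + 136.0 + 56.3 + 88.5 = 819.5
(Excluded from the current account — financial account: inward foreign direct investment in the manufacturing sector 174.9, increase in resident deposits held at foreign banks 112.4; capital account: debt forgiveness received from foreign official creditors 25.4, sale of embassy land to a foreign government 15.2, acquisition of foreign patents and trademarks (non-produced assets) 29.0.)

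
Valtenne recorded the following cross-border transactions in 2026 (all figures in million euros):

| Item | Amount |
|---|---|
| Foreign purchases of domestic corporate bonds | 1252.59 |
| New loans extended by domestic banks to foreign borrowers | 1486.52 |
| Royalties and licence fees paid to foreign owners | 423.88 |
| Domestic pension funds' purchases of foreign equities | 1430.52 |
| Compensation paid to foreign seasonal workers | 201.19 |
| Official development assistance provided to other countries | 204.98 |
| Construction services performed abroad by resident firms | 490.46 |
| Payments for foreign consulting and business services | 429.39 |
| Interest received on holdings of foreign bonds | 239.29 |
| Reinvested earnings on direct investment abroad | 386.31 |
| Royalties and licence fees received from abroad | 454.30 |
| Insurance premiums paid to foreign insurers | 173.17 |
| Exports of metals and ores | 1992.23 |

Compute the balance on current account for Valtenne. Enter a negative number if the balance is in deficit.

Goods: 1992.23
Services: -173.17 - 423.88 - 429.39 + 490.46 + 454.30 = -81.68
Primary income: 239.29 + 386.31 - 201.19 = 424.41
Secondary income: -204.98
Current account = 1992.23 + (-81.68) + 424.41 + (-204.98) = 2129.98
(Excluded from the current account — financial account: foreign purchases of domestic corporate bonds 1252.59, new loans extended by domestic banks to foreign borrowers 1486.52, domestic pension funds' purchases of foreign equities 1430.52.)

2129.98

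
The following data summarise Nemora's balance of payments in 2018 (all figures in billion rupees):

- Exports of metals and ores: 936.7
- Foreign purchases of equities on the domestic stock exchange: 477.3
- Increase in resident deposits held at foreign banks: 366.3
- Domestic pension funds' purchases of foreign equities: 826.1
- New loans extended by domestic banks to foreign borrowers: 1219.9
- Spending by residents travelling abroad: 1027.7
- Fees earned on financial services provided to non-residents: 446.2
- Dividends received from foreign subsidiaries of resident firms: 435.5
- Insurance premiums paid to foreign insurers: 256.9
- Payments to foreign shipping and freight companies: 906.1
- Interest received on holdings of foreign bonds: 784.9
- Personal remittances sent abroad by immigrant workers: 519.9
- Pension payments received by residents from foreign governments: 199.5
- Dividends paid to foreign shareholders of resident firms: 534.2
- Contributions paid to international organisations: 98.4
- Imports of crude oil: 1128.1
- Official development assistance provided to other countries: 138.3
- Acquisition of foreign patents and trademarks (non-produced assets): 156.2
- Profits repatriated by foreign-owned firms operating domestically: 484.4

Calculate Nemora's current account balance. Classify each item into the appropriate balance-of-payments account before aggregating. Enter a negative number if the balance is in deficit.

-2291.2

Goods: 936.7 - 1128.1 = -191.4
Services: 446.2 - 1027.7 - 906.1 - 256.9 = -1744.5
Primary income: -534.2 + 435.5 - 484.4 + 784.9 = 201.8
Secondary income: -519.9 - 98.4 + 199.5 - 138.3 = -557.1
Current account = (-191.4) + (-1744.5) + 201.8 + (-557.1) = -2291.2
(Excluded from the current account — financial account: foreign purchases of equities on the domestic stock exchange 477.3, increase in resident deposits held at foreign banks 366.3, domestic pension funds' purchases of foreign equities 826.1, new loans extended by domestic banks to foreign borrowers 1219.9; capital account: acquisition of foreign patents and trademarks (non-produced assets) 156.2.)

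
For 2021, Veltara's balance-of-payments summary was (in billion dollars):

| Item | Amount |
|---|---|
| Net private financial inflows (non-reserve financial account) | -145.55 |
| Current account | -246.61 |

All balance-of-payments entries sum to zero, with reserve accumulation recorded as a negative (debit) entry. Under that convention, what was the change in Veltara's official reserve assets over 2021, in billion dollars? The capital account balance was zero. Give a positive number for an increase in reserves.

Official reserve transactions balance = -((-246.61) + (-145.55)) = 392.16
An accumulation of reserves is recorded as a debit (negative entry), so the change in the stock of reserves is the negative of that balance.
Change in official reserves = -(392.16) = -392.16

-392.16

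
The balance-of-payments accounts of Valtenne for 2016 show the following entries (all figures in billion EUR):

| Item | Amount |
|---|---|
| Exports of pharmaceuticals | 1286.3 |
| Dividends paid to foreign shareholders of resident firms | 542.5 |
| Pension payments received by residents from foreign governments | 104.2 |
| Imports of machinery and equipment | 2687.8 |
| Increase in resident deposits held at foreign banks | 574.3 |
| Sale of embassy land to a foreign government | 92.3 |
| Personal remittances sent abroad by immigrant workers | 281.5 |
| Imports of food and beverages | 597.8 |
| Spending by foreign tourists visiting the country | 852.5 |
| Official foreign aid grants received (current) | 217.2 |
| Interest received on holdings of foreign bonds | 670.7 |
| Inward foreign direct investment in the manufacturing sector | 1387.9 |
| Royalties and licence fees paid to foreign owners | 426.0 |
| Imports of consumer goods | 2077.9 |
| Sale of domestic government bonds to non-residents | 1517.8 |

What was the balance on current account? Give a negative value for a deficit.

-3482.6

Goods: -2077.9 - 597.8 + 1286.3 - 2687.8 = -4077.2
Services: -426.0 + 852.5 = 426.5
Primary income: -542.5 + 670.7 = 128.2
Secondary income: 217.2 - 281.5 + 104.2 = 39.9
Current account = (-4077.2) + 426.5 + 128.2 + 39.9 = -3482.6
(Excluded from the current account — financial account: increase in resident deposits held at foreign banks 574.3, inward foreign direct investment in the manufacturing sector 1387.9, sale of domestic government bonds to non-residents 1517.8; capital account: sale of embassy land to a foreign government 92.3.)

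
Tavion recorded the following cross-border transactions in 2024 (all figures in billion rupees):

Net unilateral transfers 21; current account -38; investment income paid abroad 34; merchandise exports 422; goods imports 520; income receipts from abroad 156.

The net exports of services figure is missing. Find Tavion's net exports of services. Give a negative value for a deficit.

Current account = goods balance + services balance + net primary income + net secondary income
Sum of the known components = 45
Net exports of services = CA - (known components) = -38 - 45 = -83

-83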